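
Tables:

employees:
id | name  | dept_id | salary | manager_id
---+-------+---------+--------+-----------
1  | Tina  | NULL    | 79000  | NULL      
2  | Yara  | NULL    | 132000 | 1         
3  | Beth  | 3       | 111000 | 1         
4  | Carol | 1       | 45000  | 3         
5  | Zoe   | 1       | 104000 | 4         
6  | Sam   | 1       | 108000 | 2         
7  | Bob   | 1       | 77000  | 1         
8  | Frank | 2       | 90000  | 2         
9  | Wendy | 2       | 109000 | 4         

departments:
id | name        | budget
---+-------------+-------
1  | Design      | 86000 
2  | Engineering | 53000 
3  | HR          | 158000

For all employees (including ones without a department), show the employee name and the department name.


LEFT JOIN keeps every row from employees (the left table); where dept_id has no match in departments, the department columns become NULL. Walk through each employee:
  - employee 1 (Tina): dept_id=NULL, no match -> kept with NULL
  - employee 2 (Yara): dept_id=NULL, no match -> kept with NULL
  - employee 3 (Beth): dept_id=3 -> matches HR
  - employee 4 (Carol): dept_id=1 -> matches Design
  - employee 5 (Zoe): dept_id=1 -> matches Design
  - employee 6 (Sam): dept_id=1 -> matches Design
  - employee 7 (Bob): dept_id=1 -> matches Design
  - employee 8 (Frank): dept_id=2 -> matches Engineering
  - employee 9 (Wendy): dept_id=2 -> matches Engineering
All 9 rows appear; 2 have NULL department.

SQL:
SELECT a.name, b.name AS department
FROM employees a
LEFT JOIN departments b ON a.dept_id = b.id

Result:
name  | department 
------+------------
Tina  | NULL       
Yara  | NULL       
Beth  | HR         
Carol | Design     
Zoe   | Design     
Sam   | Design     
Bob   | Design     
Frank | Engineering
Wendy | Engineering


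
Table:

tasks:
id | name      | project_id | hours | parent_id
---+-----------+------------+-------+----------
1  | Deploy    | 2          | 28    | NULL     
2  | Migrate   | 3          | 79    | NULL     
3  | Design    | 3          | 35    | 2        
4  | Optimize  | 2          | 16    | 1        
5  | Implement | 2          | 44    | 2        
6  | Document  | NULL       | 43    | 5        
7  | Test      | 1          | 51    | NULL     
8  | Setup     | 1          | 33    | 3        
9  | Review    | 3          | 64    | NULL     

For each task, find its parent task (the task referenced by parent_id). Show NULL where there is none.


This is a self-join: tasks is joined to a second copy of itself, matching each row's parent_id to another row's id. Use LEFT JOIN so rows with parent_id=NULL are kept.
  - task 1 (Deploy): parent_id=NULL -> NULL
  - task 2 (Migrate): parent_id=NULL -> NULL
  - task 3 (Design): parent_id=2 -> Migrate
  - task 4 (Optimize): parent_id=1 -> Deploy
  - task 5 (Implement): parent_id=2 -> Migrate
  - task 6 (Document): parent_id=5 -> Implement
  - task 7 (Test): parent_id=NULL -> NULL
  - task 8 (Setup): parent_id=3 -> Design
  - task 9 (Review): parent_id=NULL -> NULL

SQL:
SELECT a.name AS item, b.name AS parent
FROM tasks a
LEFT JOIN tasks b ON a.parent_id = b.id

Result:
item      | parent   
----------+----------
Deploy    | NULL     
Migrate   | NULL     
Design    | Migrate  
Optimize  | Deploy   
Implement | Migrate  
Document  | Implement
Test      | NULL     
Setup     | Design   
Review    | NULL     


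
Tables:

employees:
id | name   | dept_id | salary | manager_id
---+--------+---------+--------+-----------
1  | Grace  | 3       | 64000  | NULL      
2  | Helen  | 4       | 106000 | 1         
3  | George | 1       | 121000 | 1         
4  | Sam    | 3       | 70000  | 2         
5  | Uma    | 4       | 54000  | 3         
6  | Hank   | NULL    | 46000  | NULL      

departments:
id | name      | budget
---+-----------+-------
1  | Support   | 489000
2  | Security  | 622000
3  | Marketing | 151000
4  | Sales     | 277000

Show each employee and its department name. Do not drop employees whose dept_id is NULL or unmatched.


LEFT JOIN keeps every row from employees (the left table); where dept_id has no match in departments, the department columns become NULL. Walk through each employee:
  - employee 1 (Grace): dept_id=3 -> matches Marketing
  - employee 2 (Helen): dept_id=4 -> matches Sales
  - employee 3 (George): dept_id=1 -> matches Support
  - employee 4 (Sam): dept_id=3 -> matches Marketing
  - employee 5 (Uma): dept_id=4 -> matches Sales
  - employee 6 (Hank): dept_id=NULL, no match -> kept with NULL
All 6 rows appear; 1 has NULL department.

SQL:
SELECT a.name, b.name AS department
FROM employees a
LEFT JOIN departments b ON a.dept_id = b.id

Result:
name   | department
-------+-----------
Grace  | Marketing 
Helen  | Sales     
George | Support   
Sam    | Marketing 
Uma    | Sales     
Hank   | NULL      


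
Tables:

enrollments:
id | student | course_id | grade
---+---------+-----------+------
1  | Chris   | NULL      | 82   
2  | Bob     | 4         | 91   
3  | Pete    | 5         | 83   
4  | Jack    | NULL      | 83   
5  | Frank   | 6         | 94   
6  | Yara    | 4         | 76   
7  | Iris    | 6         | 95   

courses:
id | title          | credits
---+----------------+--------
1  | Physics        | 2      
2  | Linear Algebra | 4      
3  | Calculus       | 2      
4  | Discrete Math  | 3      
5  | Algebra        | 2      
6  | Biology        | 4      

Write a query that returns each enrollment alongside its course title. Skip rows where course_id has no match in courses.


INNER JOIN keeps only enrollments rows whose course_id matches an id in courses. Walk through each enrollment:
  - enrollment 1 (Chris): course_id=NULL, no match -> dropped
  - enrollment 2 (Bob): course_id=4 -> matches Discrete Math
  - enrollment 3 (Pete): course_id=5 -> matches Algebra
  - enrollment 4 (Jack): course_id=NULL, no match -> dropped
  - enrollment 5 (Frank): course_id=6 -> matches Biology
  - enrollment 6 (Yara): course_id=4 -> matches Discrete Math
  - enrollment 7 (Iris): course_id=6 -> matches Biology
So 2 of 7 rows are dropped.

SQL:
SELECT a.student, b.title AS course
FROM enrollments a
INNER JOIN courses b ON a.course_id = b.id

Result:
student | course       
--------+--------------
Bob     | Discrete Math
Pete    | Algebra      
Frank   | Biology      
Yara    | Discrete Math
Iris    | Biology      


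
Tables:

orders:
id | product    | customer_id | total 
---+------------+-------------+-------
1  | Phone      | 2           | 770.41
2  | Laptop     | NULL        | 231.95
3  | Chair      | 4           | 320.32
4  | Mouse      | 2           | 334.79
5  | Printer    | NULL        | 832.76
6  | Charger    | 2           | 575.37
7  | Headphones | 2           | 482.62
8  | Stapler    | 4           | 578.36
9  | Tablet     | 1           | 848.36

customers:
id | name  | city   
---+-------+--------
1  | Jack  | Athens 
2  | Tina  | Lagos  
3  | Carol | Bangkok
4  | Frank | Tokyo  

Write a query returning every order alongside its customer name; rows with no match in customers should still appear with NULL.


LEFT JOIN keeps every row from orders (the left table); where customer_id has no match in customers, the customer columns become NULL. Walk through each order:
  - order 1 (Phone): customer_id=2 -> matches Tina
  - order 2 (Laptop): customer_id=NULL, no match -> kept with NULL
  - order 3 (Chair): customer_id=4 -> matches Frank
  - order 4 (Mouse): customer_id=2 -> matches Tina
  - order 5 (Printer): customer_id=NULL, no match -> kept with NULL
  - order 6 (Charger): customer_id=2 -> matches Tina
  - order 7 (Headphones): customer_id=2 -> matches Tina
  - order 8 (Stapler): customer_id=4 -> matches Frank
  - order 9 (Tablet): customer_id=1 -> matches Jack
All 9 rows appear; 2 have NULL customer.

SQL:
SELECT a.product, b.name AS customer
FROM orders a
LEFT JOIN customers b ON a.customer_id = b.id

Result:
product    | customer
-----------+---------
Phone      | Tina    
Laptop     | NULL    
Chair      | Frank   
Mouse      | Tina    
Printer    | NULL    
Charger    | Tina    
Headphones | Tina    
Stapler    | Frank   
Tablet     | Jack    


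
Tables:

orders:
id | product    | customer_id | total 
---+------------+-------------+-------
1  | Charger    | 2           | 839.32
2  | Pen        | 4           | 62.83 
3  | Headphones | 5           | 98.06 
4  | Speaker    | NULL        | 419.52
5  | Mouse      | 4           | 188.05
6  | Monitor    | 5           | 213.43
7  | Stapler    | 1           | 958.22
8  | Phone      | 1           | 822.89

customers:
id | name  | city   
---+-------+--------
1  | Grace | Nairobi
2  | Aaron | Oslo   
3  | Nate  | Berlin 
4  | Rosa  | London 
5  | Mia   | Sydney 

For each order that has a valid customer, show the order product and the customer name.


INNER JOIN keeps only orders rows whose customer_id matches an id in customers. Walk through each order:
  - order 1 (Charger): customer_id=2 -> matches Aaron
  - order 2 (Pen): customer_id=4 -> matches Rosa
  - order 3 (Headphones): customer_id=5 -> matches Mia
  - order 4 (Speaker): customer_id=NULL, no match -> dropped
  - order 5 (Mouse): customer_id=4 -> matches Rosa
  - order 6 (Monitor): customer_id=5 -> matches Mia
  - order 7 (Stapler): customer_id=1 -> matches Grace
  - order 8 (Phone): customer_id=1 -> matches Grace
So 1 of 8 rows is dropped.

SQL:
SELECT a.product, b.name AS customer
FROM orders a
INNER JOIN customers b ON a.customer_id = b.id

Result:
product    | customer
-----------+---------
Charger    | Aaron   
Pen        | Rosa    
Headphones | Mia     
Mouse      | Rosa    
Monitor    | Mia     
Stapler    | Grace   
Phone      | Grace   


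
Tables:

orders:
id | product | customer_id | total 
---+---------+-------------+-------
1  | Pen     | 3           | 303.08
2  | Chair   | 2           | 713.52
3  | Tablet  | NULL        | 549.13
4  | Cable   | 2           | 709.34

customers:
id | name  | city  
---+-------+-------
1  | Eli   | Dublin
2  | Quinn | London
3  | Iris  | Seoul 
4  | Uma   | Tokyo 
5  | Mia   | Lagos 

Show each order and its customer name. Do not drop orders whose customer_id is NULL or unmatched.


LEFT JOIN keeps every row from orders (the left table); where customer_id has no match in customers, the customer columns become NULL. Walk through each order:
  - order 1 (Pen): customer_id=3 -> matches Iris
  - order 2 (Chair): customer_id=2 -> matches Quinn
  - order 3 (Tablet): customer_id=NULL, no match -> kept with NULL
  - order 4 (Cable): customer_id=2 -> matches Quinn
All 4 rows appear; 1 has NULL customer.

SQL:
SELECT a.product, b.name AS customer
FROM orders a
LEFT JOIN customers b ON a.customer_id = b.id

Result:
product | customer
--------+---------
Pen     | Iris    
Chair   | Quinn   
Tablet  | NULL    
Cable   | Quinn   


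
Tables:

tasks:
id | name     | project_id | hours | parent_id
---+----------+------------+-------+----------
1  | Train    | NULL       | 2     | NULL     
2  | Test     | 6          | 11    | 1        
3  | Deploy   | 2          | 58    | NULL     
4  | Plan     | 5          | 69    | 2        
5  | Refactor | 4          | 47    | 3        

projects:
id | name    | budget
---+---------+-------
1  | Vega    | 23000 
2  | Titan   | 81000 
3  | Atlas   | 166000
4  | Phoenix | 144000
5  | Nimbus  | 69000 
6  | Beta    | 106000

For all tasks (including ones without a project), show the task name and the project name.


LEFT JOIN keeps every row from tasks (the left table); where project_id has no match in projects, the project columns become NULL. Walk through each task:
  - task 1 (Train): project_id=NULL, no match -> kept with NULL
  - task 2 (Test): project_id=6 -> matches Beta
  - task 3 (Deploy): project_id=2 -> matches Titan
  - task 4 (Plan): project_id=5 -> matches Nimbus
  - task 5 (Refactor): project_id=4 -> matches Phoenix
All 5 rows appear; 1 has NULL project.

SQL:
SELECT a.name, b.name AS project
FROM tasks a
LEFT JOIN projects b ON a.project_id = b.id

Result:
name     | project
---------+--------
Train    | NULL   
Test     | Beta   
Deploy   | Titan  
Plan     | Nimbus 
Refactor | Phoenix


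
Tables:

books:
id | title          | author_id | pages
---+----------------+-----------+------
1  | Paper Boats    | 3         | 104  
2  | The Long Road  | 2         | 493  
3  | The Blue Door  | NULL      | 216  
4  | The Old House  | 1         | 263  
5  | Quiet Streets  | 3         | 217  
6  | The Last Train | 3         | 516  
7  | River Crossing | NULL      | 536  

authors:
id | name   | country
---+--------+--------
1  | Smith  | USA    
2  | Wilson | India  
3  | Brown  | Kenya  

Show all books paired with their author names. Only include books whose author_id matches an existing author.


INNER JOIN keeps only books rows whose author_id matches an id in authors. Walk through each book:
  - book 1 (Paper Boats): author_id=3 -> matches Brown
  - book 2 (The Long Road): author_id=2 -> matches Wilson
  - book 3 (The Blue Door): author_id=NULL, no match -> dropped
  - book 4 (The Old House): author_id=1 -> matches Smith
  - book 5 (Quiet Streets): author_id=3 -> matches Brown
  - book 6 (The Last Train): author_id=3 -> matches Brown
  - book 7 (River Crossing): author_id=NULL, no match -> dropped
So 2 of 7 rows are dropped.

SQL:
SELECT a.title, b.name AS author
FROM books a
INNER JOIN authors b ON a.author_id = b.id

Result:
title          | author
---------------+-------
Paper Boats    | Brown 
The Long Road  | Wilson
The Old House  | Smith 
Quiet Streets  | Brown 
The Last Train | Brown 


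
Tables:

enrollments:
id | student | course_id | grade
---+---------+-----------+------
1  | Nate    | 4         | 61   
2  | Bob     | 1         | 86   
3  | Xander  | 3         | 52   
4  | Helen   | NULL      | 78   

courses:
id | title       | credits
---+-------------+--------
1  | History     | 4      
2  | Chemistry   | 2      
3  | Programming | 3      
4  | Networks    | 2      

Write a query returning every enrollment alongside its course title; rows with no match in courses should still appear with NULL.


LEFT JOIN keeps every row from enrollments (the left table); where course_id has no match in courses, the course columns become NULL. Walk through each enrollment:
  - enrollment 1 (Nate): course_id=4 -> matches Networks
  - enrollment 2 (Bob): course_id=1 -> matches History
  - enrollment 3 (Xander): course_id=3 -> matches Programming
  - enrollment 4 (Helen): course_id=NULL, no match -> kept with NULL
All 4 rows appear; 1 has NULL course.

SQL:
SELECT a.student, b.title AS course
FROM enrollments a
LEFT JOIN courses b ON a.course_id = b.id

Result:
student | course     
--------+------------
Nate    | Networks   
Bob     | History    
Xander  | Programming
Helen   | NULL       


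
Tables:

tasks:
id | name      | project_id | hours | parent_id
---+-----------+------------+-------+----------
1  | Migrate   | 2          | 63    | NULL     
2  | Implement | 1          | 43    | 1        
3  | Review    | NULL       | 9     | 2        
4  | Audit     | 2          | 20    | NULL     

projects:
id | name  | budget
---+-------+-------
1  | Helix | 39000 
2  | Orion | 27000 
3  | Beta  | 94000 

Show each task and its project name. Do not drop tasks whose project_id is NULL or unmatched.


LEFT JOIN keeps every row from tasks (the left table); where project_id has no match in projects, the project columns become NULL. Walk through each task:
  - task 1 (Migrate): project_id=2 -> matches Orion
  - task 2 (Implement): project_id=1 -> matches Helix
  - task 3 (Review): project_id=NULL, no match -> kept with NULL
  - task 4 (Audit): project_id=2 -> matches Orion
All 4 rows appear; 1 has NULL project.

SQL:
SELECT a.name, b.name AS project
FROM tasks a
LEFT JOIN projects b ON a.project_id = b.id

Result:
name      | project
----------+--------
Migrate   | Orion  
Implement | Helix  
Review    | NULL   
Audit     | Orion  


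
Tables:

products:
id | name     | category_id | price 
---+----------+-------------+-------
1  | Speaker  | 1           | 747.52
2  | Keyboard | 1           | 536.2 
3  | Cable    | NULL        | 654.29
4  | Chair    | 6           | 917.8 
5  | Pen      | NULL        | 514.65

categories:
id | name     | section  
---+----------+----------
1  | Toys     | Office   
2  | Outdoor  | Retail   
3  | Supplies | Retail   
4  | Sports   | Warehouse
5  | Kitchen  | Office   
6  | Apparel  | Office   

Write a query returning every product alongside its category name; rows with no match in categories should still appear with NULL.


LEFT JOIN keeps every row from products (the left table); where category_id has no match in categories, the category columns become NULL. Walk through each product:
  - product 1 (Speaker): category_id=1 -> matches Toys
  - product 2 (Keyboard): category_id=1 -> matches Toys
  - product 3 (Cable): category_id=NULL, no match -> kept with NULL
  - product 4 (Chair): category_id=6 -> matches Apparel
  - product 5 (Pen): category_id=NULL, no match -> kept with NULL
All 5 rows appear; 2 have NULL category.

SQL:
SELECT a.name, b.name AS category
FROM products a
LEFT JOIN categories b ON a.category_id = b.id

Result:
name     | category
---------+---------
Speaker  | Toys    
Keyboard | Toys    
Cable    | NULL    
Chair    | Apparel 
Pen      | NULL    


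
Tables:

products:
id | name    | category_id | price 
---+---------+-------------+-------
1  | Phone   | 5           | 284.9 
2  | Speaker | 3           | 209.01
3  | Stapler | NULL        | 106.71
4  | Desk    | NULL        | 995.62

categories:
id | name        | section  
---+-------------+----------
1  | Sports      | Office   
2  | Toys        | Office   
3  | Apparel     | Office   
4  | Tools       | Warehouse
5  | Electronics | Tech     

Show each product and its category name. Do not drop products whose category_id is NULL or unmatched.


LEFT JOIN keeps every row from products (the left table); where category_id has no match in categories, the category columns become NULL. Walk through each product:
  - product 1 (Phone): category_id=5 -> matches Electronics
  - product 2 (Speaker): category_id=3 -> matches Apparel
  - product 3 (Stapler): category_id=NULL, no match -> kept with NULL
  - product 4 (Desk): category_id=NULL, no match -> kept with NULL
All 4 rows appear; 2 have NULL category.

SQL:
SELECT a.name, b.name AS category
FROM products a
LEFT JOIN categories b ON a.category_id = b.id

Result:
name    | category   
--------+------------
Phone   | Electronics
Speaker | Apparel    
Stapler | NULL       
Desk    | NULL       


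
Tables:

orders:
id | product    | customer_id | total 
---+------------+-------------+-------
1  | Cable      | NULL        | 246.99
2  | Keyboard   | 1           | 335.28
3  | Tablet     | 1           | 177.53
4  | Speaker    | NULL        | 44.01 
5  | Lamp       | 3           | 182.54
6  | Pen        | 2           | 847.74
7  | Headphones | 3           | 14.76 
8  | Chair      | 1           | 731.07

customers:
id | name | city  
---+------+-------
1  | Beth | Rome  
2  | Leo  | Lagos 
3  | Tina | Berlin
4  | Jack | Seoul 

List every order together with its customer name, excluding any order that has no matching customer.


INNER JOIN keeps only orders rows whose customer_id matches an id in customers. Walk through each order:
  - order 1 (Cable): customer_id=NULL, no match -> dropped
  - order 2 (Keyboard): customer_id=1 -> matches Beth
  - order 3 (Tablet): customer_id=1 -> matches Beth
  - order 4 (Speaker): customer_id=NULL, no match -> dropped
  - order 5 (Lamp): customer_id=3 -> matches Tina
  - order 6 (Pen): customer_id=2 -> matches Leo
  - order 7 (Headphones): customer_id=3 -> matches Tina
  - order 8 (Chair): customer_id=1 -> matches Beth
So 2 of 8 rows are dropped.

SQL:
SELECT a.product, b.name AS customer
FROM orders a
INNER JOIN customers b ON a.customer_id = b.id

Result:
product    | customer
-----------+---------
Keyboard   | Beth    
Tablet     | Beth    
Lamp       | Tina    
Pen        | Leo     
Headphones | Tina    
Chair      | Beth    


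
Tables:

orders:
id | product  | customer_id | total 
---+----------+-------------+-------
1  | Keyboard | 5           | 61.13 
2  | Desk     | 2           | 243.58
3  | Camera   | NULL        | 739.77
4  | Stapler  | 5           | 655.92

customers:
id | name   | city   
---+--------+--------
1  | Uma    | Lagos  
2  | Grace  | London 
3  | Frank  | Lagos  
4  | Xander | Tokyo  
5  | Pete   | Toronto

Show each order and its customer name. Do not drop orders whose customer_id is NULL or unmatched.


LEFT JOIN keeps every row from orders (the left table); where customer_id has no match in customers, the customer columns become NULL. Walk through each order:
  - order 1 (Keyboard): customer_id=5 -> matches Pete
  - order 2 (Desk): customer_id=2 -> matches Grace
  - order 3 (Camera): customer_id=NULL, no match -> kept with NULL
  - order 4 (Stapler): customer_id=5 -> matches Pete
All 4 rows appear; 1 has NULL customer.

SQL:
SELECT a.product, b.name AS customer
FROM orders a
LEFT JOIN customers b ON a.customer_id = b.id

Result:
product  | customer
---------+---------
Keyboard | Pete    
Desk     | Grace   
Camera   | NULL    
Stapler  | Pete    


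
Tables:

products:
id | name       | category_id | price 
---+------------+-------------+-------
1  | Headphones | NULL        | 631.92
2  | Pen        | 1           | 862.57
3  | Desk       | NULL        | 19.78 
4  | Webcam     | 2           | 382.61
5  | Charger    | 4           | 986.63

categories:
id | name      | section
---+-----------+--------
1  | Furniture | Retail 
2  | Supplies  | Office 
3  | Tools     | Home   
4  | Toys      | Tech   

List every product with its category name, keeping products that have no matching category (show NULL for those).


LEFT JOIN keeps every row from products (the left table); where category_id has no match in categories, the category columns become NULL. Walk through each product:
  - product 1 (Headphones): category_id=NULL, no match -> kept with NULL
  - product 2 (Pen): category_id=1 -> matches Furniture
  - product 3 (Desk): category_id=NULL, no match -> kept with NULL
  - product 4 (Webcam): category_id=2 -> matches Supplies
  - product 5 (Charger): category_id=4 -> matches Toys
All 5 rows appear; 2 have NULL category.

SQL:
SELECT a.name, b.name AS category
FROM products a
LEFT JOIN categories b ON a.category_id = b.id

Result:
name       | category 
-----------+----------
Headphones | NULL     
Pen        | Furniture
Desk       | NULL     
Webcam     | Supplies 
Charger    | Toys     


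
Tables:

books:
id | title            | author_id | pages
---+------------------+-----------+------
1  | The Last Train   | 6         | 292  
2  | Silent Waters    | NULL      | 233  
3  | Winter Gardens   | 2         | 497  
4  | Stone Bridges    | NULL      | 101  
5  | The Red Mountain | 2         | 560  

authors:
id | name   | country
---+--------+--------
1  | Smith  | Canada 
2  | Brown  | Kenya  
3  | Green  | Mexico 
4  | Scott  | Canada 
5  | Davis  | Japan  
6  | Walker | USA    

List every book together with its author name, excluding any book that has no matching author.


INNER JOIN keeps only books rows whose author_id matches an id in authors. Walk through each book:
  - book 1 (The Last Train): author_id=6 -> matches Walker
  - book 2 (Silent Waters): author_id=NULL, no match -> dropped
  - book 3 (Winter Gardens): author_id=2 -> matches Brown
  - book 4 (Stone Bridges): author_id=NULL, no match -> dropped
  - book 5 (The Red Mountain): author_id=2 -> matches Brown
So 2 of 5 rows are dropped.

SQL:
SELECT a.title, b.name AS author
FROM books a
INNER JOIN authors b ON a.author_id = b.id

Result:
title            | author
-----------------+-------
The Last Train   | Walker
Winter Gardens   | Brown 
The Red Mountain | Brown 


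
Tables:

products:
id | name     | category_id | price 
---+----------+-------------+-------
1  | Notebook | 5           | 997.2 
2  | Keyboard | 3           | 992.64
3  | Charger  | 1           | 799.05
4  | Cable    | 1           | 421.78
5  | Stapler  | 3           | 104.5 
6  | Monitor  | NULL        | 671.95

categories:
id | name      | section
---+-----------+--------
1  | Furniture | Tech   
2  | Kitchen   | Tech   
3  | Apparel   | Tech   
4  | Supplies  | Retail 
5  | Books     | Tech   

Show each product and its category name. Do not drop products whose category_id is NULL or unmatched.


LEFT JOIN keeps every row from products (the left table); where category_id has no match in categories, the category columns become NULL. Walk through each product:
  - product 1 (Notebook): category_id=5 -> matches Books
  - product 2 (Keyboard): category_id=3 -> matches Apparel
  - product 3 (Charger): category_id=1 -> matches Furniture
  - product 4 (Cable): category_id=1 -> matches Furniture
  - product 5 (Stapler): category_id=3 -> matches Apparel
  - product 6 (Monitor): category_id=NULL, no match -> kept with NULL
All 6 rows appear; 1 has NULL category.

SQL:
SELECT a.name, b.name AS category
FROM products a
LEFT JOIN categories b ON a.category_id = b.id

Result:
name     | category 
---------+----------
Notebook | Books    
Keyboard | Apparel  
Charger  | Furniture
Cable    | Furniture
Stapler  | Apparel  
Monitor  | NULL     


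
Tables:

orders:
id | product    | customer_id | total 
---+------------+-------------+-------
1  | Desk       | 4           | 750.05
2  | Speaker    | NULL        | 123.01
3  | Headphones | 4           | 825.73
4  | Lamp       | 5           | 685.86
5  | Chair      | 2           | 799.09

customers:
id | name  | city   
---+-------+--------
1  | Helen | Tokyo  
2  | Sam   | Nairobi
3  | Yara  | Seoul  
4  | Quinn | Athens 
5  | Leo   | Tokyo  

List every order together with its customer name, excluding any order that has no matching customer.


INNER JOIN keeps only orders rows whose customer_id matches an id in customers. Walk through each order:
  - order 1 (Desk): customer_id=4 -> matches Quinn
  - order 2 (Speaker): customer_id=NULL, no match -> dropped
  - order 3 (Headphones): customer_id=4 -> matches Quinn
  - order 4 (Lamp): customer_id=5 -> matches Leo
  - order 5 (Chair): customer_id=2 -> matches Sam
So 1 of 5 rows is dropped.

SQL:
SELECT a.product, b.name AS customer
FROM orders a
INNER JOIN customers b ON a.customer_id = b.id

Result:
product    | customer
-----------+---------
Desk       | Quinn   
Headphones | Quinn   
Lamp       | Leo     
Chair      | Sam     


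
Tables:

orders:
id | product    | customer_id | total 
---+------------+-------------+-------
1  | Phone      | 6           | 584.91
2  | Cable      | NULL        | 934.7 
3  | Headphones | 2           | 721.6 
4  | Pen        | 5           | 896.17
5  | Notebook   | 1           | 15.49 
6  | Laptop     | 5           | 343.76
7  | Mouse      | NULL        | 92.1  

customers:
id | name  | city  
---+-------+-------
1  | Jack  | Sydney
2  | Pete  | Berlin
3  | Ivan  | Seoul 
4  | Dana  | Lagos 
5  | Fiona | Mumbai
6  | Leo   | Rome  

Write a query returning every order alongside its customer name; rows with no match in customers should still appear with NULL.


LEFT JOIN keeps every row from orders (the left table); where customer_id has no match in customers, the customer columns become NULL. Walk through each order:
  - order 1 (Phone): customer_id=6 -> matches Leo
  - order 2 (Cable): customer_id=NULL, no match -> kept with NULL
  - order 3 (Headphones): customer_id=2 -> matches Pete
  - order 4 (Pen): customer_id=5 -> matches Fiona
  - order 5 (Notebook): customer_id=1 -> matches Jack
  - order 6 (Laptop): customer_id=5 -> matches Fiona
  - order 7 (Mouse): customer_id=NULL, no match -> kept with NULL
All 7 rows appear; 2 have NULL customer.

SQL:
SELECT a.product, b.name AS customer
FROM orders a
LEFT JOIN customers b ON a.customer_id = b.id

Result:
product    | customer
-----------+---------
Phone      | Leo     
Cable      | NULL    
Headphones | Pete    
Pen        | Fiona   
Notebook   | Jack    
Laptop     | Fiona   
Mouse      | NULL    


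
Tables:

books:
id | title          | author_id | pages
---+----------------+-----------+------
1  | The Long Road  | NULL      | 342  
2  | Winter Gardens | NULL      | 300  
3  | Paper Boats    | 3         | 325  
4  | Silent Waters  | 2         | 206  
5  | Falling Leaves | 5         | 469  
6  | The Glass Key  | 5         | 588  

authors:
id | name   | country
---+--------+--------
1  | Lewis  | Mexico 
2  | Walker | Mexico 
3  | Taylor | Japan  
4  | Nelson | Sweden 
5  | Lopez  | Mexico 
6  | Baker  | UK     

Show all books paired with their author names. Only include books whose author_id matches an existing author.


INNER JOIN keeps only books rows whose author_id matches an id in authors. Walk through each book:
  - book 1 (The Long Road): author_id=NULL, no match -> dropped
  - book 2 (Winter Gardens): author_id=NULL, no match -> dropped
  - book 3 (Paper Boats): author_id=3 -> matches Taylor
  - book 4 (Silent Waters): author_id=2 -> matches Walker
  - book 5 (Falling Leaves): author_id=5 -> matches Lopez
  - book 6 (The Glass Key): author_id=5 -> matches Lopez
So 2 of 6 rows are dropped.

SQL:
SELECT a.title, b.name AS author
FROM books a
INNER JOIN authors b ON a.author_id = b.id

Result:
title          | author
---------------+-------
Paper Boats    | Taylor
Silent Waters  | Walker
Falling Leaves | Lopez 
The Glass Key  | Lopez 


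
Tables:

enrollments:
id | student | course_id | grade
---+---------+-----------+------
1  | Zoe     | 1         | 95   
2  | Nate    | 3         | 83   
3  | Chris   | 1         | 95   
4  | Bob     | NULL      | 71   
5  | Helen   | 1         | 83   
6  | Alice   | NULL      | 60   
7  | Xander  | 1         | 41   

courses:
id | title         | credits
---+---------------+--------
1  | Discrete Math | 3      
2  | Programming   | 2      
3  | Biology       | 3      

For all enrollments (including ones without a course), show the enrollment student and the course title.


LEFT JOIN keeps every row from enrollments (the left table); where course_id has no match in courses, the course columns become NULL. Walk through each enrollment:
  - enrollment 1 (Zoe): course_id=1 -> matches Discrete Math
  - enrollment 2 (Nate): course_id=3 -> matches Biology
  - enrollment 3 (Chris): course_id=1 -> matches Discrete Math
  - enrollment 4 (Bob): course_id=NULL, no match -> kept with NULL
  - enrollment 5 (Helen): course_id=1 -> matches Discrete Math
  - enrollment 6 (Alice): course_id=NULL, no match -> kept with NULL
  - enrollment 7 (Xander): course_id=1 -> matches Discrete Math
All 7 rows appear; 2 have NULL course.

SQL:
SELECT a.student, b.title AS course
FROM enrollments a
LEFT JOIN courses b ON a.course_id = b.id

Result:
student | course       
--------+--------------
Zoe     | Discrete Math
Nate    | Biology      
Chris   | Discrete Math
Bob     | NULL         
Helen   | Discrete Math
Alice   | NULL         
Xander  | Discrete Math


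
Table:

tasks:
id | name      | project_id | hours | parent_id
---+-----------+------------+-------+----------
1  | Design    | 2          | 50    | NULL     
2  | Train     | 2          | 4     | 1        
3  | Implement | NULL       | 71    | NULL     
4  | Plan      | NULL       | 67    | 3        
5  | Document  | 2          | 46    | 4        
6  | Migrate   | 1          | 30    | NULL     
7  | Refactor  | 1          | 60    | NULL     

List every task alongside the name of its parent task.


This is a self-join: tasks is joined to a second copy of itself, matching each row's parent_id to another row's id. Use LEFT JOIN so rows with parent_id=NULL are kept.
  - task 1 (Design): parent_id=NULL -> NULL
  - task 2 (Train): parent_id=1 -> Design
  - task 3 (Implement): parent_id=NULL -> NULL
  - task 4 (Plan): parent_id=3 -> Implement
  - task 5 (Document): parent_id=4 -> Plan
  - task 6 (Migrate): parent_id=NULL -> NULL
  - task 7 (Refactor): parent_id=NULL -> NULL

SQL:
SELECT a.name AS item, b.name AS parent
FROM tasks a
LEFT JOIN tasks b ON a.parent_id = b.id

Result:
item      | parent   
----------+----------
Design    | NULL     
Train     | Design   
Implement | NULL     
Plan      | Implement
Document  | Plan     
Migrate   | NULL     
Refactor  | NULL     


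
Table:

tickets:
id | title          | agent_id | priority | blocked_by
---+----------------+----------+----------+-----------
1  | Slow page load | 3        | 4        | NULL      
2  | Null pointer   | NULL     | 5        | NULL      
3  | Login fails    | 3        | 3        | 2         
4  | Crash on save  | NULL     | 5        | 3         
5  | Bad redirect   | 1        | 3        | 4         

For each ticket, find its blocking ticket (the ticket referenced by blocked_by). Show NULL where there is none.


This is a self-join: tickets is joined to a second copy of itself, matching each row's blocked_by to another row's id. Use LEFT JOIN so rows with blocked_by=NULL are kept.
  - ticket 1 (Slow page load): blocked_by=NULL -> NULL
  - ticket 2 (Null pointer): blocked_by=NULL -> NULL
  - ticket 3 (Login fails): blocked_by=2 -> Null pointer
  - ticket 4 (Crash on save): blocked_by=3 -> Login fails
  - ticket 5 (Bad redirect): blocked_by=4 -> Crash on save

SQL:
SELECT a.title AS item, b.title AS blocked_by
FROM tickets a
LEFT JOIN tickets b ON a.blocked_by = b.id

Result:
item           | blocked_by   
---------------+--------------
Slow page load | NULL         
Null pointer   | NULL         
Login fails    | Null pointer 
Crash on save  | Login fails  
Bad redirect   | Crash on save


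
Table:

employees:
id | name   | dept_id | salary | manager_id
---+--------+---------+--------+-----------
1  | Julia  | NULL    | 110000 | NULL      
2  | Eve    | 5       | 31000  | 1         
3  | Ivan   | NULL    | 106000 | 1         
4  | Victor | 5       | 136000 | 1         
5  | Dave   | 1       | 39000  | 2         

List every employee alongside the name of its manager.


This is a self-join: employees is joined to a second copy of itself, matching each row's manager_id to another row's id. Use LEFT JOIN so rows with manager_id=NULL are kept.
  - employee 1 (Julia): manager_id=NULL -> NULL
  - employee 2 (Eve): manager_id=1 -> Julia
  - employee 3 (Ivan): manager_id=1 -> Julia
  - employee 4 (Victor): manager_id=1 -> Julia
  - employee 5 (Dave): manager_id=2 -> Eve

SQL:
SELECT a.name AS item, b.name AS manager
FROM employees a
LEFT JOIN employees b ON a.manager_id = b.id

Result:
item   | manager
-------+--------
Julia  | NULL   
Eve    | Julia  
Ivan   | Julia  
Victor | Julia  
Dave   | Eve    


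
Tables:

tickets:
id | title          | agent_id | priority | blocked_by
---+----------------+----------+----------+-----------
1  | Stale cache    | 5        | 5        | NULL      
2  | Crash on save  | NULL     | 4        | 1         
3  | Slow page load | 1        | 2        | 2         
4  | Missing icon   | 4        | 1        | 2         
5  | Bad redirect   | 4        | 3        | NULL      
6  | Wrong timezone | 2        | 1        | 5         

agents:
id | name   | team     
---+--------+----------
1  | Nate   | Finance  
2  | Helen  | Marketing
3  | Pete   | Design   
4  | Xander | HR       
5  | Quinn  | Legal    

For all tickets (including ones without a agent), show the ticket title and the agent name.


LEFT JOIN keeps every row from tickets (the left table); where agent_id has no match in agents, the agent columns become NULL. Walk through each ticket:
  - ticket 1 (Stale cache): agent_id=5 -> matches Quinn
  - ticket 2 (Crash on save): agent_id=NULL, no match -> kept with NULL
  - ticket 3 (Slow page load): agent_id=1 -> matches Nate
  - ticket 4 (Missing icon): agent_id=4 -> matches Xander
  - ticket 5 (Bad redirect): agent_id=4 -> matches Xander
  - ticket 6 (Wrong timezone): agent_id=2 -> matches Helen
All 6 rows appear; 1 has NULL agent.

SQL:
SELECT a.title, b.name AS agent
FROM tickets a
LEFT JOIN agents b ON a.agent_id = b.id

Result:
title          | agent 
---------------+-------
Stale cache    | Quinn 
Crash on save  | NULL  
Slow page load | Nate  
Missing icon   | Xander
Bad redirect   | Xander
Wrong timezone | Helen 


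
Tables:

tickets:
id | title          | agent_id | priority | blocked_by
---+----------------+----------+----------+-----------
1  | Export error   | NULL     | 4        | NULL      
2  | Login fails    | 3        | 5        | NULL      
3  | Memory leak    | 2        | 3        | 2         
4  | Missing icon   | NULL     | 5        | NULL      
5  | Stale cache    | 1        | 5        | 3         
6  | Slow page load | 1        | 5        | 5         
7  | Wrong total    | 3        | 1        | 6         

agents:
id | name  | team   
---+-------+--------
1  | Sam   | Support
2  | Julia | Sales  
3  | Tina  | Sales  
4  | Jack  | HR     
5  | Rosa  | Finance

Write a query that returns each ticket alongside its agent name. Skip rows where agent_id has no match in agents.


INNER JOIN keeps only tickets rows whose agent_id matches an id in agents. Walk through each ticket:
  - ticket 1 (Export error): agent_id=NULL, no match -> dropped
  - ticket 2 (Login fails): agent_id=3 -> matches Tina
  - ticket 3 (Memory leak): agent_id=2 -> matches Julia
  - ticket 4 (Missing icon): agent_id=NULL, no match -> dropped
  - ticket 5 (Stale cache): agent_id=1 -> matches Sam
  - ticket 6 (Slow page load): agent_id=1 -> matches Sam
  - ticket 7 (Wrong total): agent_id=3 -> matches Tina
So 2 of 7 rows are dropped.

SQL:
SELECT a.title, b.name AS agent
FROM tickets a
INNER JOIN agents b ON a.agent_id = b.id

Result:
title          | agent
---------------+------
Login fails    | Tina 
Memory leak    | Julia
Stale cache    | Sam  
Slow page load | Sam  
Wrong total    | Tina 


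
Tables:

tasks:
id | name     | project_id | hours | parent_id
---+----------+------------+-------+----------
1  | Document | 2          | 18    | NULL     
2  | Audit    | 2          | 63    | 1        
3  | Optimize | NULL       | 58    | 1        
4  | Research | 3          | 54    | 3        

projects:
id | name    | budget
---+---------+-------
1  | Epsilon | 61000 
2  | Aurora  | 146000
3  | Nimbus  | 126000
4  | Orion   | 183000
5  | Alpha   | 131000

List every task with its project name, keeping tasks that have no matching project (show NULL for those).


LEFT JOIN keeps every row from tasks (the left table); where project_id has no match in projects, the project columns become NULL. Walk through each task:
  - task 1 (Document): project_id=2 -> matches Aurora
  - task 2 (Audit): project_id=2 -> matches Aurora
  - task 3 (Optimize): project_id=NULL, no match -> kept with NULL
  - task 4 (Research): project_id=3 -> matches Nimbus
All 4 rows appear; 1 has NULL project.

SQL:
SELECT a.name, b.name AS project
FROM tasks a
LEFT JOIN projects b ON a.project_id = b.id

Result:
name     | project
---------+--------
Document | Aurora 
Audit    | Aurora 
Optimize | NULL   
Research | Nimbus 


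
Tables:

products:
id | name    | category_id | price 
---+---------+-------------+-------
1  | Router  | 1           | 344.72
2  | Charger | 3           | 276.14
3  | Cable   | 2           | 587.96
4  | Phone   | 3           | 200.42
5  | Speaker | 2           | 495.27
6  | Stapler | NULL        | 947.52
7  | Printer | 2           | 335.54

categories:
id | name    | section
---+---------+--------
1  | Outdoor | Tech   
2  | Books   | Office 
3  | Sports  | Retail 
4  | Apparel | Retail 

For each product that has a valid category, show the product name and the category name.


INNER JOIN keeps only products rows whose category_id matches an id in categories. Walk through each product:
  - product 1 (Router): category_id=1 -> matches Outdoor
  - product 2 (Charger): category_id=3 -> matches Sports
  - product 3 (Cable): category_id=2 -> matches Books
  - product 4 (Phone): category_id=3 -> matches Sports
  - product 5 (Speaker): category_id=2 -> matches Books
  - product 6 (Stapler): category_id=NULL, no match -> dropped
  - product 7 (Printer): category_id=2 -> matches Books
So 1 of 7 rows is dropped.

SQL:
SELECT a.name, b.name AS category
FROM products a
INNER JOIN categories b ON a.category_id = b.id

Result:
name    | category
--------+---------
Router  | Outdoor 
Charger | Sports  
Cable   | Books   
Phone   | Sports  
Speaker | Books   
Printer | Books   


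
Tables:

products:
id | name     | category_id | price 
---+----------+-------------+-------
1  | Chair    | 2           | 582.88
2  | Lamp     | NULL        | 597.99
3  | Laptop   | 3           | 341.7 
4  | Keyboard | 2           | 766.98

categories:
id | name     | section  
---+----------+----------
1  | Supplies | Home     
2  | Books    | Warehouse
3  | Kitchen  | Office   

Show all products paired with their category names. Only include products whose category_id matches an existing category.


INNER JOIN keeps only products rows whose category_id matches an id in categories. Walk through each product:
  - product 1 (Chair): category_id=2 -> matches Books
  - product 2 (Lamp): category_id=NULL, no match -> dropped
  - product 3 (Laptop): category_id=3 -> matches Kitchen
  - product 4 (Keyboard): category_id=2 -> matches Books
So 1 of 4 rows is dropped.

SQL:
SELECT a.name, b.name AS category
FROM products a
INNER JOIN categories b ON a.category_id = b.id

Result:
name     | category
---------+---------
Chair    | Books   
Laptop   | Kitchen 
Keyboard | Books   
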